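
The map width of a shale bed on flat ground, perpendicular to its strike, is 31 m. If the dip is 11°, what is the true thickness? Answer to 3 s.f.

5.92 m

True thickness t = w · sin(dip) = 31 × sin 11°
t = 31 × 0.1908 = 5.915 m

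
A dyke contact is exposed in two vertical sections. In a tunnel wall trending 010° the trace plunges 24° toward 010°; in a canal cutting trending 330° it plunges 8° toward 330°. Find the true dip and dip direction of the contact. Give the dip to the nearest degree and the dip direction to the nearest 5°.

true dip 29°, dip direction 045°

The two traces are lines in the plane: v₁ = (sin 10°·cos 24°, cos 10°·cos 24°, −sin 24°), v₂ = (sin 330°·cos 8°, cos 330°·cos 8°, −sin 8°).
Cross product v₁ × v₂ gives the pole to the plane: n ∝ (0.224, 0.223, 0.582).
tan δ = √(n_x²+n_y²)/n_z = 0.316/0.582, so δ = 28.5°.
Dip direction = atan2(0.224, 0.223) = 45° (azimuth of n's horizontal projection).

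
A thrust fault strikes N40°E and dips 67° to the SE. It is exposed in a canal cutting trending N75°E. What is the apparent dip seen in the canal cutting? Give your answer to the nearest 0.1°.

53.5°

The strike is N40°E and the section trends N75°E; the acute angle between them is β = 35°.
tan α = tan 67° × sin 35° = 2.3559 × 0.5736 = 1.3513
apparent dip = arctan 1.3513 = 53.50°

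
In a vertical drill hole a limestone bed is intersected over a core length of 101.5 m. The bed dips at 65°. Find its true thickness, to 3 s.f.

True thickness t = h · cos(dip) = 101.5 × cos 65°
t = 101.5 × 0.4226 = 42.896 m

42.9 m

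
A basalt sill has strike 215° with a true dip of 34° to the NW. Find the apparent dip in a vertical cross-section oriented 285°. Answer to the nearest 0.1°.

Angle between strike (215°) and section (285°): β = 70°.
tan α = tan 34° × sin 70° = 0.6745 × 0.9397 = 0.6338
apparent dip = arctan 0.6338 = 32.37°

32.4°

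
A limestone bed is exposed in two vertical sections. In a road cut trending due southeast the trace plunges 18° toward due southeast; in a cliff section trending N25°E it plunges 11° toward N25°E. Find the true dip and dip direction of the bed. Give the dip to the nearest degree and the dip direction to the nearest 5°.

true dip 25°, dip direction 090°

The two traces are lines in the plane: v₁ = (sin 135°·cos 18°, cos 135°·cos 18°, −sin 18°), v₂ = (sin 25°·cos 11°, cos 25°·cos 11°, −sin 11°).
n = v₁ × v₂ = (0.403, 0.000, 0.877) (taken with n_z > 0).
True dip = arccos(n_z / |n|) = arccos(0.9086) = 24.7°.
The horizontal component of n points toward azimuth atan2(n_x, n_y) = 90°, the dip direction.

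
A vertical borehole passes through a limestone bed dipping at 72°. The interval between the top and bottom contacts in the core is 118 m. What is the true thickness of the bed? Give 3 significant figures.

True thickness t = h · cos(dip) = 118 × cos 72°
t = 118 × 0.3090 = 36.464 m

36.5 m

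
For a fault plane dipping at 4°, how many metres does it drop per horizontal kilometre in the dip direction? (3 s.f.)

69.9 m

drop per km = 1000 × tan 4° = 1000 × 0.0699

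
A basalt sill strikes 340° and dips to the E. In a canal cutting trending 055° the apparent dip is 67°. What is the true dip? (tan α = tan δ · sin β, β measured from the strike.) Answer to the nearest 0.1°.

67.7°

The section is 75° from the strike.
tan δ = tan α / sin β = tan 67° / sin 75° = 2.3559 / 0.9659 = 2.4390
δ = arctan(2.4390) = 67.71°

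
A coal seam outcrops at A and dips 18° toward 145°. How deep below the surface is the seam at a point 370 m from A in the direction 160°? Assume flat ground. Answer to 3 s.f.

116 m

The hole lies 15° from the dip direction, so the down-dip offset is 370 × cos 15° = 357.39 m.
Depth = down-dip offset × tan(dip) = 357.39 × tan 18° = 357.39 × 0.3249
Depth = 116.12 m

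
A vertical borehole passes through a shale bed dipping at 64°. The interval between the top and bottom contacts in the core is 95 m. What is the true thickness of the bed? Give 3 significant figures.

True thickness t = h · cos(dip) = 95 × cos 64°
t = 95 × 0.4384 = 41.645 m

41.6 m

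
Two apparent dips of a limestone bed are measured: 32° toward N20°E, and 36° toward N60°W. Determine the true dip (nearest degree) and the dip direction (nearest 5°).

The two traces are lines in the plane: v₁ = (sin 20°·cos 32°, cos 20°·cos 32°, −sin 32°), v₂ = (sin 300°·cos 36°, cos 300°·cos 36°, −sin 36°).
Cross product v₁ × v₂ gives the pole to the plane: n ∝ (-0.254, 0.542, 0.676).
Dip δ = arctan(|n_h|/n_z) = arctan(0.598/0.676) = 41.5°.
Dip direction = atan2(-0.254, 0.542) = 335° (azimuth of n's horizontal projection).

true dip 42°, dip direction 335°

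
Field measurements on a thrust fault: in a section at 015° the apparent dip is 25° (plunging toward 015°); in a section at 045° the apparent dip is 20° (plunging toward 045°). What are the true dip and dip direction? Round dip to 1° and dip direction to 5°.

The two traces are lines in the plane: v₁ = (sin 15°·cos 25°, cos 15°·cos 25°, −sin 25°), v₂ = (sin 45°·cos 20°, cos 45°·cos 20°, −sin 20°).
Cross product v₁ × v₂ gives the pole to the plane: n ∝ (0.019, 0.201, 0.426).
True dip = arccos(n_z / |n|) = arccos(0.9040) = 25.3°.
Dip direction = atan2(0.019, 0.201) = 5° (azimuth of n's horizontal projection).

true dip 25°, dip direction 005°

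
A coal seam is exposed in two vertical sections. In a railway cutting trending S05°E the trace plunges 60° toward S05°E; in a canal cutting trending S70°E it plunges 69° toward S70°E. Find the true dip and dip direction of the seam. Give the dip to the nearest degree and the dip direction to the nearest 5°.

true dip 70°, dip direction 125°

Each apparent-dip line lies in the plane. As unit vectors (x east, y north, z up), v₁ plunges 60°→S05°E and v₂ plunges 69°→S70°E.
Cross product v₁ × v₂ gives the pole to the plane: n ∝ (0.359, -0.251, 0.162).
True dip = arccos(n_z / |n|) = arccos(0.3477) = 69.7°.
The horizontal component of n points toward azimuth atan2(n_x, n_y) = 125°, the dip direction.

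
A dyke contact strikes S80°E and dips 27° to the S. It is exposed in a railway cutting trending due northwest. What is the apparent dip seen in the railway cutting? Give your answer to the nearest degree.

The strike is S80°E and the section trends due northwest; the acute angle between them is β = 35°.
tan(apparent dip) = tan 27° · sin 35° = 0.2923
α = arctan(0.2923) = 16.29°

16°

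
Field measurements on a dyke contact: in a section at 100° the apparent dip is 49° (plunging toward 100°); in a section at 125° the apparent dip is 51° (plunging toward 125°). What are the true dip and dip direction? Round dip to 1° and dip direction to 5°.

true dip 51°, dip direction 120°

Represent each trace as a vector plunging at its apparent dip toward its trend (east-north-up frame): v₁ = (0.646, -0.114, -0.755), v₂ = (0.516, -0.361, -0.777).
The plane normal is n = v₁ × v₂ ∝ (0.184, -0.113, 0.174).
Dip δ = arctan(|n_h|/n_z) = arctan(0.216/0.174) = 51.0°.
Dip direction = azimuth of (n_x, n_y) = atan2(0.184, -0.113) = 122°.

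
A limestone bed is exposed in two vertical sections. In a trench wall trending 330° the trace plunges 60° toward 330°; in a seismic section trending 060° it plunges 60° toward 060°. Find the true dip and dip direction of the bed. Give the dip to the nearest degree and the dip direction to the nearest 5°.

true dip 68°, dip direction 015°

Represent each trace as a vector plunging at its apparent dip toward its trend (east-north-up frame): v₁ = (-0.250, 0.433, -0.866), v₂ = (0.433, 0.250, -0.866).
The plane normal is n = v₁ × v₂ ∝ (0.158, 0.592, 0.250).
Dip δ = arctan(|n_h|/n_z) = arctan(0.612/0.250) = 67.8°.
Dip direction = atan2(0.158, 0.592) = 15° (azimuth of n's horizontal projection).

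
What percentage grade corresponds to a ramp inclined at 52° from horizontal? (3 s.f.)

grade % = 100 × tan 52° = 100 × 1.2799

128%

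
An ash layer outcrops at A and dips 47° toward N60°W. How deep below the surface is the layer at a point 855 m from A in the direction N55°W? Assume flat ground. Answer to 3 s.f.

The hole lies 5° from the dip direction, so the down-dip offset is 855 × cos 5° = 851.75 m.
Depth = down-dip offset × tan(dip) = 851.75 × tan 47° = 851.75 × 1.0724
Depth = 913.39 m

913 m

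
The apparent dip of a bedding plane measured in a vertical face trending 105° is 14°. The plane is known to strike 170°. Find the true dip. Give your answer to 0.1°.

15.4°

The section is 65° from the strike.
tan δ = tan α / sin β = tan 14° / sin 65° = 0.2493 / 0.9063 = 0.2751
δ = arctan(0.2751) = 15.38°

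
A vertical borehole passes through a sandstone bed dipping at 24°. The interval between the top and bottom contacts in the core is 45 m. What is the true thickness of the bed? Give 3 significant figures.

True thickness t = h · cos(dip) = 45 × cos 24°
t = 45 × 0.9135 = 41.110 m

41.1 m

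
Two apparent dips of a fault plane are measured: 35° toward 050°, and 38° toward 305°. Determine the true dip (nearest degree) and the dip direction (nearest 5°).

true dip 51°, dip direction 355°

Each apparent-dip line lies in the plane. As unit vectors (x east, y north, z up), v₁ plunges 35°→050° and v₂ plunges 38°→305°.
n = v₁ × v₂ = (-0.065, 0.757, 0.624) (taken with n_z > 0).
True dip = arccos(n_z / |n|) = arccos(0.6346) = 50.6°.
Dip direction = azimuth of (n_x, n_y) = atan2(-0.065, 0.757) = 355°.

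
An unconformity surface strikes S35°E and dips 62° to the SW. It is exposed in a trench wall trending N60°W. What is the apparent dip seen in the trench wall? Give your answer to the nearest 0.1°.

The strike is S35°E and the section trends N60°W; the acute angle between them is β = 25°.
tan(apparent dip) = tan 62° · sin 25° = 0.7948
apparent dip = arctan 0.7948 = 38.48°

38.5°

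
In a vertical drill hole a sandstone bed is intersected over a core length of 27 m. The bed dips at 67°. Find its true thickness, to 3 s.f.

True thickness t = h · cos(dip) = 27 × cos 67°
t = 27 × 0.3907 = 10.550 m

10.5 m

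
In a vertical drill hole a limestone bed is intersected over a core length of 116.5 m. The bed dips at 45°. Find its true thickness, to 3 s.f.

82.4 m

True thickness t = h · cos(dip) = 116.5 × cos 45°
t = 116.5 × 0.7071 = 82.378 m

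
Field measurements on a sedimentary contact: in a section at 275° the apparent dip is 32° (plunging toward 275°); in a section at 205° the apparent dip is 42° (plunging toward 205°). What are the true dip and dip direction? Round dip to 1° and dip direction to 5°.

true dip 44°, dip direction 225°

The two traces are lines in the plane: v₁ = (sin 275°·cos 32°, cos 275°·cos 32°, −sin 32°), v₂ = (sin 205°·cos 42°, cos 205°·cos 42°, −sin 42°).
Cross product v₁ × v₂ gives the pole to the plane: n ∝ (-0.406, -0.399, 0.592).
Dip δ = arctan(|n_h|/n_z) = arctan(0.569/0.592) = 43.9°.
The horizontal component of n points toward azimuth atan2(n_x, n_y) = 226°, the dip direction.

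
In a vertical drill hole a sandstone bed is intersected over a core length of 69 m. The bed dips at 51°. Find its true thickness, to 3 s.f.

43.4 m

True thickness t = h · cos(dip) = 69 × cos 51°
t = 69 × 0.6293 = 43.423 m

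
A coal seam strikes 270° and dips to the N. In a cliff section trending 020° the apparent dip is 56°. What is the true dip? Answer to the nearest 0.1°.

57.6°

β = acute angle between strike 270° and section 020° = 70°.
tan δ = tan α / sin β = tan 56° / sin 70° = 1.4826 / 0.9397 = 1.5777
δ = arctan(1.5777) = 57.63°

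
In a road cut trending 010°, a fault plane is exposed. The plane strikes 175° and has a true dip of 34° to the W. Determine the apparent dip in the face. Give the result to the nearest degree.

The section lies 15° from the strike.
tan α = tan 34° × sin 15° = 0.6745 × 0.2588 = 0.1746
α = arctan(0.1746) = 9.90°

10°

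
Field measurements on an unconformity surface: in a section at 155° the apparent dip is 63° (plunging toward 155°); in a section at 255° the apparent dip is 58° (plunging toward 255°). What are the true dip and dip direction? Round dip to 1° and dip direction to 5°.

Represent each trace as a vector plunging at its apparent dip toward its trend (east-north-up frame): v₁ = (0.192, -0.411, -0.891), v₂ = (-0.512, -0.137, -0.848).
Cross product v₁ × v₂ gives the pole to the plane: n ∝ (-0.227, -0.619, 0.237).
tan δ = √(n_x²+n_y²)/n_z = 0.659/0.237, so δ = 70.2°.
The horizontal component of n points toward azimuth atan2(n_x, n_y) = 200°, the dip direction.

true dip 70°, dip direction 200°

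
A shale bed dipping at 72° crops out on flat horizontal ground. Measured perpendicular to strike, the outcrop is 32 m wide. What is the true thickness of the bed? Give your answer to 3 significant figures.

True thickness t = w · sin(dip) = 32 × sin 72°
t = 32 × 0.9511 = 30.434 m

30.4 m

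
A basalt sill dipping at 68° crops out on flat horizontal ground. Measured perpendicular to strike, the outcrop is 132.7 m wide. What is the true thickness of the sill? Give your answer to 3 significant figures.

True thickness t = w · sin(dip) = 132.7 × sin 68°
t = 132.7 × 0.9272 = 123.037 m

123 m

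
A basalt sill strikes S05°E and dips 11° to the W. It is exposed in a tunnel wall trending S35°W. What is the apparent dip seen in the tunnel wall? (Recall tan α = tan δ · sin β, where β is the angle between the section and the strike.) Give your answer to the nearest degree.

The section lies 40° from the strike.
tan(apparent dip) = tan 11° · sin 40° = 0.1249
α = arctan(0.1249) = 7.12°

7°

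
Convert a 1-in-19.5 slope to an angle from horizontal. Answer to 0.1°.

tan θ = 1/19.5 = 0.0513
θ = arctan(0.0513) = 2.94°

2.9°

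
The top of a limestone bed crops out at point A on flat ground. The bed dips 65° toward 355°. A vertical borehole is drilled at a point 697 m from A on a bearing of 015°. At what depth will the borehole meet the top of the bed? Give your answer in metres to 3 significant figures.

The hole lies 20° from the dip direction, so the down-dip offset is 697 × cos 20° = 654.97 m.
Depth = down-dip offset × tan(dip) = 654.97 × tan 65° = 654.97 × 2.1445
Depth = 1404.58 m

1400 m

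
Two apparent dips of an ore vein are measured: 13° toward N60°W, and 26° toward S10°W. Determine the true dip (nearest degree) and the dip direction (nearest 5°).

true dip 33°, dip direction 230°

Represent each trace as a vector plunging at its apparent dip toward its trend (east-north-up frame): v₁ = (-0.844, 0.487, -0.225), v₂ = (-0.156, -0.885, -0.438).
Cross product v₁ × v₂ gives the pole to the plane: n ∝ (-0.413, -0.335, 0.823).
True dip = arccos(n_z / |n|) = arccos(0.8401) = 32.9°.
The horizontal component of n points toward azimuth atan2(n_x, n_y) = 231°, the dip direction.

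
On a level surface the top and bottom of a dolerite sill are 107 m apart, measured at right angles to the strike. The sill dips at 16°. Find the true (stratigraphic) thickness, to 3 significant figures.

True thickness t = w · sin(dip) = 107 × sin 16°
t = 107 × 0.2756 = 29.493 m

29.5 m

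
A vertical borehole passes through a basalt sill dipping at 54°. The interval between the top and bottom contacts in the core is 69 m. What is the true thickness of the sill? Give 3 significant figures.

True thickness t = h · cos(dip) = 69 × cos 54°
t = 69 × 0.5878 = 40.557 m

40.6 m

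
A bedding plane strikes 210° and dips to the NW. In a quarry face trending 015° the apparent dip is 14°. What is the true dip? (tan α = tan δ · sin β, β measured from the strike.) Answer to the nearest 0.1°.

β = acute angle between strike 210° and section 015° = 15°.
tan(true dip) = tan 14° / sin 15° = 0.9633
true dip = arctan 0.9633 = 43.93°

43.9°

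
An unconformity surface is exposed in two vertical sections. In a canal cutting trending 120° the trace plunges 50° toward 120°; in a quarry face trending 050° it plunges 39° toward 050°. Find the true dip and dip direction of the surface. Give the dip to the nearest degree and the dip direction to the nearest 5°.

Represent each trace as a vector plunging at its apparent dip toward its trend (east-north-up frame): v₁ = (0.557, -0.321, -0.766), v₂ = (0.595, 0.500, -0.629).
n = v₁ × v₂ = (0.585, -0.106, 0.469) (taken with n_z > 0).
True dip = arccos(n_z / |n|) = arccos(0.6198) = 51.7°.
The horizontal component of n points toward azimuth atan2(n_x, n_y) = 100°, the dip direction.

true dip 52°, dip direction 100°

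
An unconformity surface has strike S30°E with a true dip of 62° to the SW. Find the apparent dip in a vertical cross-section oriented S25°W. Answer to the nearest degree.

57°

The section lies 55° from the strike.
tan α = tan 62° × sin 55° = 1.8807 × 0.8192 = 1.5406
apparent dip = arctan 1.5406 = 57.01°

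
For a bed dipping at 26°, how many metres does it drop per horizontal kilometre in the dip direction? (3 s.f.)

488 m

drop per km = 1000 × tan 26° = 1000 × 0.4877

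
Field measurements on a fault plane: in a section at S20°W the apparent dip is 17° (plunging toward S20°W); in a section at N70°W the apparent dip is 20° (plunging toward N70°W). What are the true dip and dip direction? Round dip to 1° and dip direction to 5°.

true dip 25°, dip direction 250°

The two traces are lines in the plane: v₁ = (sin 200°·cos 17°, cos 200°·cos 17°, −sin 17°), v₂ = (sin 290°·cos 20°, cos 290°·cos 20°, −sin 20°).
Cross product v₁ × v₂ gives the pole to the plane: n ∝ (-0.401, -0.146, 0.899).
Dip δ = arctan(|n_h|/n_z) = arctan(0.427/0.899) = 25.4°.
Dip direction = azimuth of (n_x, n_y) = atan2(-0.401, -0.146) = 250°.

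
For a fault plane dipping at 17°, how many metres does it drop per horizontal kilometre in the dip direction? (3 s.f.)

drop per km = 1000 × tan 17° = 1000 × 0.3057

306 m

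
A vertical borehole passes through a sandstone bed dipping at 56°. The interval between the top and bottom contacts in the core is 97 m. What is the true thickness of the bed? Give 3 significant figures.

True thickness t = h · cos(dip) = 97 × cos 56°
t = 97 × 0.5592 = 54.242 m

54.2 m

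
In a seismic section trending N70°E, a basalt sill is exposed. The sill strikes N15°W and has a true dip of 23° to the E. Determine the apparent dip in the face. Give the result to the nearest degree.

The section lies 85° from the strike.
tan α = tan 23° × sin 85° = 0.4245 × 0.9962 = 0.4229
α = arctan(0.4229) = 22.92°

23°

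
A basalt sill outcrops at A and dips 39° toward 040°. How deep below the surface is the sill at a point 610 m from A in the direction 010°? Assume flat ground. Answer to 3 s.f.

428 m

The hole lies 30° from the dip direction, so the down-dip offset is 610 × cos 30° = 528.28 m.
Depth = down-dip offset × tan(dip) = 528.28 × tan 39° = 528.28 × 0.8098
Depth = 427.79 m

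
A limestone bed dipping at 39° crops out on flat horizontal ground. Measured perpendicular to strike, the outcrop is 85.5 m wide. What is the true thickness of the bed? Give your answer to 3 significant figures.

True thickness t = w · sin(dip) = 85.5 × sin 39°
t = 85.5 × 0.6293 = 53.807 m

53.8 m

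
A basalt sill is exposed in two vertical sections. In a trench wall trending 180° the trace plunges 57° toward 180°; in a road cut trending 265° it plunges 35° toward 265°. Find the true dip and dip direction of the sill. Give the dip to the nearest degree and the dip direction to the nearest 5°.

Represent each trace as a vector plunging at its apparent dip toward its trend (east-north-up frame): v₁ = (0.000, -0.545, -0.839), v₂ = (-0.816, -0.071, -0.574).
n = v₁ × v₂ = (-0.253, -0.684, 0.444) (taken with n_z > 0).
tan δ = √(n_x²+n_y²)/n_z = 0.729/0.444, so δ = 58.6°.
Dip direction = azimuth of (n_x, n_y) = atan2(-0.253, -0.684) = 200°.

true dip 59°, dip direction 200°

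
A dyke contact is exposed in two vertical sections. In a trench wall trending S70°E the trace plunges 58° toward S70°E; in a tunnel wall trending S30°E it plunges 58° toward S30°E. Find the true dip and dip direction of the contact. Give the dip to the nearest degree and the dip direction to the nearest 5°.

Represent each trace as a vector plunging at its apparent dip toward its trend (east-north-up frame): v₁ = (0.498, -0.181, -0.848), v₂ = (0.265, -0.459, -0.848).
Cross product v₁ × v₂ gives the pole to the plane: n ∝ (0.235, -0.198, 0.181).
Dip δ = arctan(|n_h|/n_z) = arctan(0.307/0.181) = 59.6°.
Dip direction = atan2(0.235, -0.198) = 130° (azimuth of n's horizontal projection).

true dip 60°, dip direction 130°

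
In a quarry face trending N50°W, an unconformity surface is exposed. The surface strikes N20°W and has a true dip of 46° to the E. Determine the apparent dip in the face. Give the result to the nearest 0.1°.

27.4°

The strike is N20°W and the section trends N50°W; the acute angle between them is β = 30°.
tan(apparent dip) = tan 46° · sin 30° = 0.5178
α = arctan(0.5178) = 27.37°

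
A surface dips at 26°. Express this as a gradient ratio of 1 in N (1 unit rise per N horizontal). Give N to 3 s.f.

1 in 2.05

1 : N means tan θ = 1/N, so N = 1/tan 26° = 1/0.4877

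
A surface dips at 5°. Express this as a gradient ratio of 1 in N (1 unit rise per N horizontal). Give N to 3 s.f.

1 : N means tan θ = 1/N, so N = 1/tan 5° = 1/0.0875

1 in 11.4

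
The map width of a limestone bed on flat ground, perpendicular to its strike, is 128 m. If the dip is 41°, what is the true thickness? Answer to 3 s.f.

True thickness t = w · sin(dip) = 128 × sin 41°
t = 128 × 0.6561 = 83.976 m

84.0 m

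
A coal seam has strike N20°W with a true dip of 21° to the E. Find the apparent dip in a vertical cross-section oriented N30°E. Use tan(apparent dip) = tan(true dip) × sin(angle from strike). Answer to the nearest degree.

16°

Angle between strike (N20°W) and section (N30°E): β = 50°.
tan α = tan 21° × sin 50° = 0.3839 × 0.7660 = 0.2941
apparent dip = arctan 0.2941 = 16.39°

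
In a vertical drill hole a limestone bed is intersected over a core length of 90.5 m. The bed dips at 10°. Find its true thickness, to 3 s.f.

89.1 m

True thickness t = h · cos(dip) = 90.5 × cos 10°
t = 90.5 × 0.9848 = 89.125 m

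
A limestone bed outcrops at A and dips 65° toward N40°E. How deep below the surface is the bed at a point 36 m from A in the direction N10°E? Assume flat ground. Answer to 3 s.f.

The hole lies 30° from the dip direction, so the down-dip offset is 36 × cos 30° = 31.18 m.
Depth = down-dip offset × tan(dip) = 31.18 × tan 65° = 31.18 × 2.1445
Depth = 66.86 m

66.9 m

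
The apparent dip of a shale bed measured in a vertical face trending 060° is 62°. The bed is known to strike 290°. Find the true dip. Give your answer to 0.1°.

The section is 50° from the strike.
tan(true dip) = tan 62° / sin 50° = 2.4551
true dip = arctan 2.4551 = 67.84°

67.8°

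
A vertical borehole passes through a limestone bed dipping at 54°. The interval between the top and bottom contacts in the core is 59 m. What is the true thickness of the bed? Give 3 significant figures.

34.7 m

True thickness t = h · cos(dip) = 59 × cos 54°
t = 59 × 0.5878 = 34.679 m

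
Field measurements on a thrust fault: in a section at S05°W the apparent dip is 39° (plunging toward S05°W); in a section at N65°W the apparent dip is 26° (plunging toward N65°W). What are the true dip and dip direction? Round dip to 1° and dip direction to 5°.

true dip 49°, dip direction 230°

The two traces are lines in the plane: v₁ = (sin 185°·cos 39°, cos 185°·cos 39°, −sin 39°), v₂ = (sin 295°·cos 26°, cos 295°·cos 26°, −sin 26°).
n = v₁ × v₂ = (-0.578, -0.483, 0.656) (taken with n_z > 0).
Dip δ = arctan(|n_h|/n_z) = arctan(0.754/0.656) = 48.9°.
Dip direction = azimuth of (n_x, n_y) = atan2(-0.578, -0.483) = 230°.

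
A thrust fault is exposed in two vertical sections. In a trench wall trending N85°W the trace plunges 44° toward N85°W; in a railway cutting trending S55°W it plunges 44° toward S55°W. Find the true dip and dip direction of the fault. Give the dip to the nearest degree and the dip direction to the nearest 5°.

The two traces are lines in the plane: v₁ = (sin 275°·cos 44°, cos 275°·cos 44°, −sin 44°), v₂ = (sin 235°·cos 44°, cos 235°·cos 44°, −sin 44°).
The plane normal is n = v₁ × v₂ ∝ (-0.330, -0.088, 0.333).
True dip = arccos(n_z / |n|) = arccos(0.6974) = 45.8°.
Dip direction = azimuth of (n_x, n_y) = atan2(-0.330, -0.088) = 255°.

true dip 46°, dip direction 255°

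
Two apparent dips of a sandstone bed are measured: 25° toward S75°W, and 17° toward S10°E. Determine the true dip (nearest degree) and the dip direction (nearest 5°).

The two traces are lines in the plane: v₁ = (sin 255°·cos 25°, cos 255°·cos 25°, −sin 25°), v₂ = (sin 170°·cos 17°, cos 170°·cos 17°, −sin 17°).
n = v₁ × v₂ = (-0.329, -0.326, 0.863) (taken with n_z > 0).
True dip = arccos(n_z / |n|) = arccos(0.8810) = 28.2°.
The horizontal component of n points toward azimuth atan2(n_x, n_y) = 225°, the dip direction.

true dip 28°, dip direction 225°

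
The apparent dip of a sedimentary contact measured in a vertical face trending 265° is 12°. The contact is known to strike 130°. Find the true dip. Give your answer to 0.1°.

16.7°

β = acute angle between strike 130° and section 265° = 45°.
tan(true dip) = tan 12° / sin 45° = 0.3006
true dip = arctan 0.3006 = 16.73°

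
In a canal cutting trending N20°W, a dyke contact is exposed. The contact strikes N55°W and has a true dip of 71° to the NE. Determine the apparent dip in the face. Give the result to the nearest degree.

The section lies 35° from the strike.
tan(apparent dip) = tan 71° · sin 35° = 1.6658
apparent dip = arctan 1.6658 = 59.02°

59°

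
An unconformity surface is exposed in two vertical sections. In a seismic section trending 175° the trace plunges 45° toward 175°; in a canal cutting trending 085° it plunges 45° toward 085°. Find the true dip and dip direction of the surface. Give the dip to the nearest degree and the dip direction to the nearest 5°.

The two traces are lines in the plane: v₁ = (sin 175°·cos 45°, cos 175°·cos 45°, −sin 45°), v₂ = (sin 85°·cos 45°, cos 85°·cos 45°, −sin 45°).
n = v₁ × v₂ = (0.542, -0.455, 0.500) (taken with n_z > 0).
True dip = arccos(n_z / |n|) = arccos(0.5774) = 54.7°.
The horizontal component of n points toward azimuth atan2(n_x, n_y) = 130°, the dip direction.

true dip 55°, dip direction 130°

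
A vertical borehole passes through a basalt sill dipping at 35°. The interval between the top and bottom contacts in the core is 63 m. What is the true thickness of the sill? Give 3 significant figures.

51.6 m

True thickness t = h · cos(dip) = 63 × cos 35°
t = 63 × 0.8192 = 51.607 m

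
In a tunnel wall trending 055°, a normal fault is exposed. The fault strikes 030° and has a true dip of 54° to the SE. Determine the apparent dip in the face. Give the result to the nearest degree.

30°

The section lies 25° from the strike.
tan(apparent dip) = tan 54° · sin 25° = 0.5817
α = arctan(0.5817) = 30.19°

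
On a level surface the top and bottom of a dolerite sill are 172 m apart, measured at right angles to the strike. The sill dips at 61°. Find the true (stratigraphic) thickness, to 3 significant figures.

150 m

True thickness t = w · sin(dip) = 172 × sin 61°
t = 172 × 0.8746 = 150.435 m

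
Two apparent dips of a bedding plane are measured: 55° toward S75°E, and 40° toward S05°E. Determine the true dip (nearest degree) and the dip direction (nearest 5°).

true dip 56°, dip direction 120°

Each apparent-dip line lies in the plane. As unit vectors (x east, y north, z up), v₁ plunges 55°→S75°E and v₂ plunges 40°→S05°E.
The plane normal is n = v₁ × v₂ ∝ (0.530, -0.301, 0.413).
True dip = arccos(n_z / |n|) = arccos(0.5609) = 55.9°.
The horizontal component of n points toward azimuth atan2(n_x, n_y) = 120°, the dip direction.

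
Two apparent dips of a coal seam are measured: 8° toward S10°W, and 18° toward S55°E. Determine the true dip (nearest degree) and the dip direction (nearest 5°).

The two traces are lines in the plane: v₁ = (sin 190°·cos 8°, cos 190°·cos 8°, −sin 8°), v₂ = (sin 125°·cos 18°, cos 125°·cos 18°, −sin 18°).
Cross product v₁ × v₂ gives the pole to the plane: n ∝ (0.225, -0.162, 0.854).
True dip = arccos(n_z / |n|) = arccos(0.9511) = 18.0°.
Dip direction = atan2(0.225, -0.162) = 126° (azimuth of n's horizontal projection).

true dip 18°, dip direction 125°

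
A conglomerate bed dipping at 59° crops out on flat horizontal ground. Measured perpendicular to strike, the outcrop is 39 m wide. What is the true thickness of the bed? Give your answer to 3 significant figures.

True thickness t = w · sin(dip) = 39 × sin 59°
t = 39 × 0.8572 = 33.430 m

33.4 m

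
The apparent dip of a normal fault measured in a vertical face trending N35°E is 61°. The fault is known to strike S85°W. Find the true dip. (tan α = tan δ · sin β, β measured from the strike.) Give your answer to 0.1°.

β = acute angle between strike S85°W and section N35°E = 50°.
tan(true dip) = tan 61° / sin 50° = 2.3550
true dip = arctan 2.3550 = 66.99°

67.0°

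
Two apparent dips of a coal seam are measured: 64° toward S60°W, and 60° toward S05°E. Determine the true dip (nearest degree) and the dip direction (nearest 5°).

true dip 66°, dip direction 215°

Each apparent-dip line lies in the plane. As unit vectors (x east, y north, z up), v₁ plunges 64°→S60°W and v₂ plunges 60°→S05°E.
n = v₁ × v₂ = (-0.258, -0.368, 0.199) (taken with n_z > 0).
tan δ = √(n_x²+n_y²)/n_z = 0.449/0.199, so δ = 66.1°.
Dip direction = atan2(-0.258, -0.368) = 215° (azimuth of n's horizontal projection).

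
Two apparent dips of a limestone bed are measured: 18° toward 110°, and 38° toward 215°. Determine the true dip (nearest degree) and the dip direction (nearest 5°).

The two traces are lines in the plane: v₁ = (sin 110°·cos 18°, cos 110°·cos 18°, −sin 18°), v₂ = (sin 215°·cos 38°, cos 215°·cos 38°, −sin 38°).
Cross product v₁ × v₂ gives the pole to the plane: n ∝ (-0.001, -0.690, 0.724).
True dip = arccos(n_z / |n|) = arccos(0.7239) = 43.6°.
Dip direction = atan2(-0.001, -0.690) = 180° (azimuth of n's horizontal projection).

true dip 44°, dip direction 180°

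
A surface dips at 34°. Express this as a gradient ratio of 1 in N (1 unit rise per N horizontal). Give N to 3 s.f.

1 : N means tan θ = 1/N, so N = 1/tan 34° = 1/0.6745

1 in 1.48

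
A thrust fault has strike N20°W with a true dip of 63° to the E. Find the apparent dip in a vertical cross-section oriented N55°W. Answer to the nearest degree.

The section lies 35° from the strike.
tan α = tan 63° × sin 35° = 1.9626 × 0.5736 = 1.1257
apparent dip = arctan 1.1257 = 48.38°

48°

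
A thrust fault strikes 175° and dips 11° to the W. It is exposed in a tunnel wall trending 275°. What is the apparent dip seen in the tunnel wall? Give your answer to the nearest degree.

Angle between strike (175°) and section (275°): β = 80°.
tan(apparent dip) = tan 11° · sin 80° = 0.1914
α = arctan(0.1914) = 10.84°

11°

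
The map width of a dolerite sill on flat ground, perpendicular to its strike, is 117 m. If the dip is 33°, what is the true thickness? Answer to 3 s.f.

True thickness t = w · sin(dip) = 117 × sin 33°
t = 117 × 0.5446 = 63.723 m

63.7 m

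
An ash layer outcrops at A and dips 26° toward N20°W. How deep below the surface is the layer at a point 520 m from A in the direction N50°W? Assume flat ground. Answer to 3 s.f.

The hole lies 30° from the dip direction, so the down-dip offset is 520 × cos 30° = 450.33 m.
Depth = down-dip offset × tan(dip) = 450.33 × tan 26° = 450.33 × 0.4877
Depth = 219.64 m

220 m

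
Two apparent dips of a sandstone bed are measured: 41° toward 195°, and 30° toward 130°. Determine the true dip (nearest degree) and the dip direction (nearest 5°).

true dip 42°, dip direction 180°

Represent each trace as a vector plunging at its apparent dip toward its trend (east-north-up frame): v₁ = (-0.195, -0.729, -0.656), v₂ = (0.663, -0.557, -0.500).
Cross product v₁ × v₂ gives the pole to the plane: n ∝ (-0.001, -0.533, 0.592).
Dip δ = arctan(|n_h|/n_z) = arctan(0.533/0.592) = 42.0°.
Dip direction = azimuth of (n_x, n_y) = atan2(-0.001, -0.533) = 180°.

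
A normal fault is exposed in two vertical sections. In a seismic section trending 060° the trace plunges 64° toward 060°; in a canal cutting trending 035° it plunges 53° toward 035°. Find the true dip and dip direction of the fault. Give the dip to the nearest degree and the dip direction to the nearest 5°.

true dip 67°, dip direction 090°

The two traces are lines in the plane: v₁ = (sin 60°·cos 64°, cos 60°·cos 64°, −sin 64°), v₂ = (sin 35°·cos 53°, cos 35°·cos 53°, −sin 53°).
The plane normal is n = v₁ × v₂ ∝ (0.268, -0.007, 0.111).
Dip δ = arctan(|n_h|/n_z) = arctan(0.268/0.111) = 67.4°.
The horizontal component of n points toward azimuth atan2(n_x, n_y) = 92°, the dip direction.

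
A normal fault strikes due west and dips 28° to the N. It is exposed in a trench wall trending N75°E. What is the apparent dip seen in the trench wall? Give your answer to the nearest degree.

8°

The strike is due west and the section trends N75°E; the acute angle between them is β = 15°.
tan α = tan 28° × sin 15° = 0.5317 × 0.2588 = 0.1376
α = arctan(0.1376) = 7.84°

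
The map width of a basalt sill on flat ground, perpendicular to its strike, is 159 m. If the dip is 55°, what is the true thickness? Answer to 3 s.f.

True thickness t = w · sin(dip) = 159 × sin 55°
t = 159 × 0.8192 = 130.245 m

130 m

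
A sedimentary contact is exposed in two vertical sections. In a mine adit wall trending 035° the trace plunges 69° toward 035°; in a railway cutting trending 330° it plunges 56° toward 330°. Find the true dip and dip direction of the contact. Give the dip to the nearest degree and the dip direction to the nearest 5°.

true dip 69°, dip direction 025°

The two traces are lines in the plane: v₁ = (sin 35°·cos 69°, cos 35°·cos 69°, −sin 69°), v₂ = (sin 330°·cos 56°, cos 330°·cos 56°, −sin 56°).
n = v₁ × v₂ = (0.209, 0.431, 0.182) (taken with n_z > 0).
tan δ = √(n_x²+n_y²)/n_z = 0.479/0.182, so δ = 69.2°.
Dip direction = azimuth of (n_x, n_y) = atan2(0.209, 0.431) = 26°.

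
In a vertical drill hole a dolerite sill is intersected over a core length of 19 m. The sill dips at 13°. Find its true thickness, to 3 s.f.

True thickness t = h · cos(dip) = 19 × cos 13°
t = 19 × 0.9744 = 18.513 m

18.5 m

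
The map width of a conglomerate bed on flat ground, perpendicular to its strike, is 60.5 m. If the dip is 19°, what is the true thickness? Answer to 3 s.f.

19.7 m

True thickness t = w · sin(dip) = 60.5 × sin 19°
t = 60.5 × 0.3256 = 19.697 m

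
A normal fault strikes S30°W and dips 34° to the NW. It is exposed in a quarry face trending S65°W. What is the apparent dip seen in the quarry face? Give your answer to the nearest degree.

The strike is S30°W and the section trends S65°W; the acute angle between them is β = 35°.
tan(apparent dip) = tan 34° · sin 35° = 0.3869
apparent dip = arctan 0.3869 = 21.15°

21°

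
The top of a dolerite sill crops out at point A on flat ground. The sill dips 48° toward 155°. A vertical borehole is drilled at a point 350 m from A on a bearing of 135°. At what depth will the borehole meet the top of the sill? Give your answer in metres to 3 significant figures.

365 m

The hole lies 20° from the dip direction, so the down-dip offset is 350 × cos 20° = 328.89 m.
Depth = down-dip offset × tan(dip) = 328.89 × tan 48° = 328.89 × 1.1106
Depth = 365.27 m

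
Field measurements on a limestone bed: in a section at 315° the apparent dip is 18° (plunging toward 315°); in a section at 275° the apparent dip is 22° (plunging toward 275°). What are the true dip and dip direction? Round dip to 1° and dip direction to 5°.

true dip 22°, dip direction 280°

Each apparent-dip line lies in the plane. As unit vectors (x east, y north, z up), v₁ plunges 18°→315° and v₂ plunges 22°→275°.
n = v₁ × v₂ = (-0.227, 0.034, 0.567) (taken with n_z > 0).
True dip = arccos(n_z / |n|) = arccos(0.9270) = 22.0°.
Dip direction = azimuth of (n_x, n_y) = atan2(-0.227, 0.034) = 278°.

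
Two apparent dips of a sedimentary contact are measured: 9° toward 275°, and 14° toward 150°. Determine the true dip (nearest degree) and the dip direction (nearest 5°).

true dip 24°, dip direction 205°

The two traces are lines in the plane: v₁ = (sin 275°·cos 9°, cos 275°·cos 9°, −sin 9°), v₂ = (sin 150°·cos 14°, cos 150°·cos 14°, −sin 14°).
Cross product v₁ × v₂ gives the pole to the plane: n ∝ (-0.152, -0.314, 0.785).
True dip = arccos(n_z / |n|) = arccos(0.9138) = 24.0°.
Dip direction = atan2(-0.152, -0.314) = 206° (azimuth of n's horizontal projection).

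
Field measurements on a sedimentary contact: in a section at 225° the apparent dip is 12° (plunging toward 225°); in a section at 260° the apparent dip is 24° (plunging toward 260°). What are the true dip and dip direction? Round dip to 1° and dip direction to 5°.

The two traces are lines in the plane: v₁ = (sin 225°·cos 12°, cos 225°·cos 12°, −sin 12°), v₂ = (sin 260°·cos 24°, cos 260°·cos 24°, −sin 24°).
n = v₁ × v₂ = (-0.248, 0.094, 0.513) (taken with n_z > 0).
tan δ = √(n_x²+n_y²)/n_z = 0.266/0.513, so δ = 27.4°.
The horizontal component of n points toward azimuth atan2(n_x, n_y) = 291°, the dip direction.

true dip 27°, dip direction 290°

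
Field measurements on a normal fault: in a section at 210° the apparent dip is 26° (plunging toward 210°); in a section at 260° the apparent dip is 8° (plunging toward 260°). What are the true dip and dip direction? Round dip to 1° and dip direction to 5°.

The two traces are lines in the plane: v₁ = (sin 210°·cos 26°, cos 210°·cos 26°, −sin 26°), v₂ = (sin 260°·cos 8°, cos 260°·cos 8°, −sin 8°).
The plane normal is n = v₁ × v₂ ∝ (-0.033, -0.365, 0.682).
tan δ = √(n_x²+n_y²)/n_z = 0.366/0.682, so δ = 28.3°.
Dip direction = atan2(-0.033, -0.365) = 185° (azimuth of n's horizontal projection).

true dip 28°, dip direction 185°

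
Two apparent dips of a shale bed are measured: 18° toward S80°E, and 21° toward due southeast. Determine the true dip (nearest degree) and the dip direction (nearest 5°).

Represent each trace as a vector plunging at its apparent dip toward its trend (east-north-up frame): v₁ = (0.937, -0.165, -0.309), v₂ = (0.660, -0.660, -0.358).
n = v₁ × v₂ = (0.145, -0.132, 0.509) (taken with n_z > 0).
True dip = arccos(n_z / |n|) = arccos(0.9334) = 21.0°.
The horizontal component of n points toward azimuth atan2(n_x, n_y) = 132°, the dip direction.

true dip 21°, dip direction 130°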